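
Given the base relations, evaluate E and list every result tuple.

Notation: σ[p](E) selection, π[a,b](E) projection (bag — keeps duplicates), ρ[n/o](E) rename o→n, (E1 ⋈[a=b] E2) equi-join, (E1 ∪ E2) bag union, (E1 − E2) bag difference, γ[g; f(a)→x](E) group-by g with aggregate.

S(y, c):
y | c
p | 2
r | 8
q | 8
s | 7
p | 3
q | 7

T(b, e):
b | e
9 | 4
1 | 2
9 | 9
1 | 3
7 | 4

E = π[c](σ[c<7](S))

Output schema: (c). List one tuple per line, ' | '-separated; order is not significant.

Row counts bottom-up:
  S → 6
  σ[c<7](S) → 2
  π[c](σ[c<7](S)) → 2

== RESULT ==
c
2
3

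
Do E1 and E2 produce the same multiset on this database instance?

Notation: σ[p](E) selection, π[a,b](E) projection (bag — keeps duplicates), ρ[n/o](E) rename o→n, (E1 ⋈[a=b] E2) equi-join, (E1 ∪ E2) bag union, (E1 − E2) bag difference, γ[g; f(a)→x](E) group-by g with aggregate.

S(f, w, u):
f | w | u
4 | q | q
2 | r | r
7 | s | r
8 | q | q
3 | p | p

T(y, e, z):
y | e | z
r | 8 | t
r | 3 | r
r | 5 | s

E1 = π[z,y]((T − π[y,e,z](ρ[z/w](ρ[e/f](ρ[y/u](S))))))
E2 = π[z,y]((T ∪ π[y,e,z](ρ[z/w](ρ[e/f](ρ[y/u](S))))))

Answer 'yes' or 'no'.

E1 subexpression sizes:
  T → 3
  S → 5
  ρ[y/u](S) → 5
  ρ[e/f](ρ[y/u](S)) → 5
  ρ[z/w](ρ[e/f](ρ[y/u](S))) → 5
  π[y,e,z](ρ[z/w](ρ[e/f](ρ[y/u](S)))) → 5
  (T − π[y,e,z](ρ[z/w](ρ[e/f](ρ[y/u](S))))) → 3
  π[z,y]((T − π[y,e,z](ρ[z/w](ρ[e/f](ρ[y/u](S)))))) → 3
E2 subexpression sizes:
  T → 3
  S → 5
  ρ[y/u](S) → 5
  ρ[e/f](ρ[y/u](S)) → 5
  ρ[z/w](ρ[e/f](ρ[y/u](S))) → 5
  π[y,e,z](ρ[z/w](ρ[e/f](ρ[y/u](S)))) → 5
  (T ∪ π[y,e,z](ρ[z/w](ρ[e/f](ρ[y/u](S))))) → 8
  π[z,y]((T ∪ π[y,e,z](ρ[z/w](ρ[e/f](ρ[y/u](S)))))) → 8

E1 result:
z | y
r | r
s | r
t | r
E2 result:
z | y
p | p
q | q
q | q
r | r
r | r
s | r
s | r
t | r
Witness: ('s', 'r') appears 1× in E1 but 2× in E2.

no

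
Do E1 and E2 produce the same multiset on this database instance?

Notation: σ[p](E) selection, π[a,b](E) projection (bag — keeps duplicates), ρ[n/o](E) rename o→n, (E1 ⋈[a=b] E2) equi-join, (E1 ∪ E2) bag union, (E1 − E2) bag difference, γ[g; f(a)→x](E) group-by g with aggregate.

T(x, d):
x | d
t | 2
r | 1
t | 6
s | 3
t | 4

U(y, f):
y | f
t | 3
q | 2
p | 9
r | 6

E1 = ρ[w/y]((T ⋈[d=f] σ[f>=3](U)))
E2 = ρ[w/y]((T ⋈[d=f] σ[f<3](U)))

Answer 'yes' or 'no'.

E1 per-node cardinality:
  T → 5
  U → 4
  σ[f>=3](U) → 3
  (T ⋈[d=f] σ[f>=3](U)) → 2
  ρ[w/y]((T ⋈[d=f] σ[f>=3](U))) → 2
E2 per-node cardinality:
  T → 5
  U → 4
  σ[f<3](U) → 1
  (T ⋈[d=f] σ[f<3](U)) → 1
  ρ[w/y]((T ⋈[d=f] σ[f<3](U))) → 1

E1 result:
x | d | w | f
s | 3 | t | 3
t | 6 | r | 6
E2 result:
x | d | w | f
t | 2 | q | 2
Witness: ('t', 6, 'r', 6) appears 1× in E1 but 0× in E2.

no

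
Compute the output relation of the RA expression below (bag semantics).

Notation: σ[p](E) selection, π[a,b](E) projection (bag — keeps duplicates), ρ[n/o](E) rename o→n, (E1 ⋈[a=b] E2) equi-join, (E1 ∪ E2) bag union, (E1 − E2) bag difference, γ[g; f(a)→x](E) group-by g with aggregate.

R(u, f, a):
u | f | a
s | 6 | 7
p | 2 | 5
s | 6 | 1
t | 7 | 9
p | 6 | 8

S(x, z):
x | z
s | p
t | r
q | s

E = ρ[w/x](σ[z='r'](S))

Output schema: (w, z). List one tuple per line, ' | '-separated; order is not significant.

Stepwise |·|:
  S → 3
  σ[z='r'](S) → 1
  ρ[w/x](σ[z='r'](S)) → 1

== RESULT ==
w | z
t | r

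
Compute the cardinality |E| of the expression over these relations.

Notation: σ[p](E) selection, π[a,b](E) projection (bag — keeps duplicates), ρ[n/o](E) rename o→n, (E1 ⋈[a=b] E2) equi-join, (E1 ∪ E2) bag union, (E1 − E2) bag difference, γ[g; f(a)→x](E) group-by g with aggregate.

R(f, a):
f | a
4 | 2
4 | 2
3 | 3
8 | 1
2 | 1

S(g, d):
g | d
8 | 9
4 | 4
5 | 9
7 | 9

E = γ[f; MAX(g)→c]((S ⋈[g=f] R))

Stepwise |·|:
  S → 4
  R → 5
  (S ⋈[g=f] R) → 3
  γ[f; MAX(g)→c]((S ⋈[g=f] R)) → 2

|E| = 2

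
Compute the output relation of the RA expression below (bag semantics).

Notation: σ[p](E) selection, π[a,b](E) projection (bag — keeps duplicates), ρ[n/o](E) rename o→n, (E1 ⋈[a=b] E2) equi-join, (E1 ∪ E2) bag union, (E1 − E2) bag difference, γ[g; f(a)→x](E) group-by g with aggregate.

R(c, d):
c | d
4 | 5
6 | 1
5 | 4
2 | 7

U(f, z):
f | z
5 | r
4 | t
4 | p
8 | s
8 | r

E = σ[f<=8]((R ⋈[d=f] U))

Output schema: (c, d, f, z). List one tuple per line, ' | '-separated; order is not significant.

Row counts bottom-up:
  R → 4
  U → 5
  (R ⋈[d=f] U) → 3
  σ[f<=8]((R ⋈[d=f] U)) → 3

== RESULT ==
c | d | f | z
4 | 5 | 5 | r
5 | 4 | 4 | p
5 | 4 | 4 | t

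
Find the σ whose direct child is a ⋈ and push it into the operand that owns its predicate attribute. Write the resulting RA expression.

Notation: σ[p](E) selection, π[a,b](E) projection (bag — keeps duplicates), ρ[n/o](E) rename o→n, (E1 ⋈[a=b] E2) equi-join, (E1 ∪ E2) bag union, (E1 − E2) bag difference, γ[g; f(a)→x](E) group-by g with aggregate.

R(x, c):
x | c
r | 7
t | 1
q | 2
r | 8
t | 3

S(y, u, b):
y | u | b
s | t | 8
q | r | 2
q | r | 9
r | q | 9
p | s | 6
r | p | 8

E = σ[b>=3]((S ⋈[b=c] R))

σ filters on b, owned by the left side.
E' = (σ[b>=3](S) ⋈[b=c] R)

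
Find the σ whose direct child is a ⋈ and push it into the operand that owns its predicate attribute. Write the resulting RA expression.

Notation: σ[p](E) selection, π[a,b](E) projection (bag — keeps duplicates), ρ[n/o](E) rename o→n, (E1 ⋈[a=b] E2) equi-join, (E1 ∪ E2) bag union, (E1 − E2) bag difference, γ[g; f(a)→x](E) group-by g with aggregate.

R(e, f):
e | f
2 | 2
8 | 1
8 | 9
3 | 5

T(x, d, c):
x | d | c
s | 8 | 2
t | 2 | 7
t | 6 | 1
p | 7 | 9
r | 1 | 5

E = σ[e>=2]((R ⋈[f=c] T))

σ filters on e, owned by the left side.
E' = (σ[e>=2](R) ⋈[f=c] T)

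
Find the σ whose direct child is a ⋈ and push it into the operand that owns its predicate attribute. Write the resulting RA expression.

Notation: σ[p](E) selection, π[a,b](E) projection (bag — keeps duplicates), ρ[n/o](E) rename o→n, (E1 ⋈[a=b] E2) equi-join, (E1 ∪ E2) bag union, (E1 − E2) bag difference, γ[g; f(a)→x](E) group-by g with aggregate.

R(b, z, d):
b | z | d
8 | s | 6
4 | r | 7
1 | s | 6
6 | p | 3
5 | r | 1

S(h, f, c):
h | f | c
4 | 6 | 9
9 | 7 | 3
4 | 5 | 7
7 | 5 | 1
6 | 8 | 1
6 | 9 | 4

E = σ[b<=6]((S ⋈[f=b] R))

σ filters on b, owned by the right side.
E' = (S ⋈[f=b] σ[b<=6](R))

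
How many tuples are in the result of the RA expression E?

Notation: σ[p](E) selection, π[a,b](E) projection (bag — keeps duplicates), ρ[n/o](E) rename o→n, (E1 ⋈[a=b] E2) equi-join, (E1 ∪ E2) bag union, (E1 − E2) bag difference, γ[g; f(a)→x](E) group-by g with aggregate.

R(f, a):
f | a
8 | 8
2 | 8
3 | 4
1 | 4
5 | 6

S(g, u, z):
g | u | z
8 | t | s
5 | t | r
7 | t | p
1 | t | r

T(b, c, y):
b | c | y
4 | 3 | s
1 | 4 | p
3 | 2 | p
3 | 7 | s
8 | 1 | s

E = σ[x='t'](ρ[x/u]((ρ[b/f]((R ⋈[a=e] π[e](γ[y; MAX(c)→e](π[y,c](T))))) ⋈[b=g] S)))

Row counts bottom-up:
  R → 5
  T → 5
  π[y,c](T) → 5
  γ[y; MAX(c)→e](π[y,c](T)) → 2
  π[e](γ[y; MAX(c)→e](π[y,c](T))) → 2
  (R ⋈[a=e] π[e](γ[y; MAX(c)→e](π[y,c](T)))) → 2
  ρ[b/f]((R ⋈[a=e] π[e](γ[y; MAX(c)→e](π[y,c](T))))) → 2
  S → 4
  (ρ[b/f]((R ⋈[a=e] π[e](γ[y; MAX(c)→e](π[y,c](T))))) ⋈[b=g] S) → 1
  ρ[x/u]((ρ[b/f]((R ⋈[a=e] π[e](γ[y; MAX(c)→e](π[y,c](T))))) ⋈[b=g] S)) → 1
  σ[x='t'](ρ[x/u]((ρ[b/f]((R ⋈[a=e] π[e](γ[y; MAX(c)→e](π[y,c](T))))) ⋈[b=g] S))) → 1

|E| = 1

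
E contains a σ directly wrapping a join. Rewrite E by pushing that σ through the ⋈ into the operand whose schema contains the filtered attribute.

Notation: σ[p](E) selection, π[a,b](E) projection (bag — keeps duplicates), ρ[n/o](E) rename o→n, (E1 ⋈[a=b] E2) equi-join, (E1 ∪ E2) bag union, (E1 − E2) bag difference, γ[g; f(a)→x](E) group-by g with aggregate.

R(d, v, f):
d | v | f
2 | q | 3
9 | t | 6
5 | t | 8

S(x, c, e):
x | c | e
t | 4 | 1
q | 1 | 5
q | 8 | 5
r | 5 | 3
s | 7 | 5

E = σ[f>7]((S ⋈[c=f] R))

σ filters on f, owned by the right side.
E' = (S ⋈[c=f] σ[f>7](R))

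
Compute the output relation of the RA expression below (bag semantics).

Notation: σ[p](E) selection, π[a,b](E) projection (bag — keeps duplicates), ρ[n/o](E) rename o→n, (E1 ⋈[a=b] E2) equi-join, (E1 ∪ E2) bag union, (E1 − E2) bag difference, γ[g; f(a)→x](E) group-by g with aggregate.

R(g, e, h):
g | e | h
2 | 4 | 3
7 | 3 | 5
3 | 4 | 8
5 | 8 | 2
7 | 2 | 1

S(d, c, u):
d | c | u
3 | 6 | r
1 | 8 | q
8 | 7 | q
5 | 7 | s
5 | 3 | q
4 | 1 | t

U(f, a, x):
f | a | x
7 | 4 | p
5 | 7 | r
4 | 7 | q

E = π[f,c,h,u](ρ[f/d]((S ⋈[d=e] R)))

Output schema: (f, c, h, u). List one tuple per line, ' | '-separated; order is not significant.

Subexpression sizes:
  S → 6
  R → 5
  (S ⋈[d=e] R) → 4
  ρ[f/d]((S ⋈[d=e] R)) → 4
  π[f,c,h,u](ρ[f/d]((S ⋈[d=e] R))) → 4

== RESULT ==
f | c | h | u
3 | 6 | 5 | r
4 | 1 | 3 | t
4 | 1 | 8 | t
8 | 7 | 2 | q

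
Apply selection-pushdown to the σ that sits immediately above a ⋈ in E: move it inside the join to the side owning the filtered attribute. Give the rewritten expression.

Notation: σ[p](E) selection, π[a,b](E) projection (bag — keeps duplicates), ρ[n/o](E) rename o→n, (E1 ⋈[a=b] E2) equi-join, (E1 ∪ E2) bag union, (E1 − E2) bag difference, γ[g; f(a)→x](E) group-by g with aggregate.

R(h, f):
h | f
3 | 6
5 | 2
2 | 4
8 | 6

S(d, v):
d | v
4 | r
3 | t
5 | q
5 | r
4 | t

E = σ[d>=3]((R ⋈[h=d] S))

σ filters on d, owned by the right side.
E' = (R ⋈[h=d] σ[d>=3](S))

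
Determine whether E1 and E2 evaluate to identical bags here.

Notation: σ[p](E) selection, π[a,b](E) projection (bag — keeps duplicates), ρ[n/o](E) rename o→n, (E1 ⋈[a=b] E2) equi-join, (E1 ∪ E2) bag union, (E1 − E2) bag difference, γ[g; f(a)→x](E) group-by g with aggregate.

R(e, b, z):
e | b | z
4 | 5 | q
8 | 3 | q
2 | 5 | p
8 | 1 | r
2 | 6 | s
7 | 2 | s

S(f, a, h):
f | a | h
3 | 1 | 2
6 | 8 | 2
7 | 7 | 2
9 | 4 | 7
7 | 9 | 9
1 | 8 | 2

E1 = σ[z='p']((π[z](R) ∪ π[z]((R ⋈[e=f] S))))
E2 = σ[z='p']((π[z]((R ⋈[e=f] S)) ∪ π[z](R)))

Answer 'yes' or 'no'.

E1 per-node cardinality:
  R → 6
  π[z](R) → 6
  R → 6
  S → 6
  (R ⋈[e=f] S) → 2
  π[z]((R ⋈[e=f] S)) → 2
  (π[z](R) ∪ π[z]((R ⋈[e=f] S))) → 8
  σ[z='p']((π[z](R) ∪ π[z]((R ⋈[e=f] S)))) → 1
E2 per-node cardinality:
  R → 6
  S → 6
  (R ⋈[e=f] S) → 2
  π[z]((R ⋈[e=f] S)) → 2
  R → 6
  π[z](R) → 6
  (π[z]((R ⋈[e=f] S)) ∪ π[z](R)) → 8
  σ[z='p']((π[z]((R ⋈[e=f] S)) ∪ π[z](R))) → 1

E1 and E2 produce the same multiset:
z
p

yes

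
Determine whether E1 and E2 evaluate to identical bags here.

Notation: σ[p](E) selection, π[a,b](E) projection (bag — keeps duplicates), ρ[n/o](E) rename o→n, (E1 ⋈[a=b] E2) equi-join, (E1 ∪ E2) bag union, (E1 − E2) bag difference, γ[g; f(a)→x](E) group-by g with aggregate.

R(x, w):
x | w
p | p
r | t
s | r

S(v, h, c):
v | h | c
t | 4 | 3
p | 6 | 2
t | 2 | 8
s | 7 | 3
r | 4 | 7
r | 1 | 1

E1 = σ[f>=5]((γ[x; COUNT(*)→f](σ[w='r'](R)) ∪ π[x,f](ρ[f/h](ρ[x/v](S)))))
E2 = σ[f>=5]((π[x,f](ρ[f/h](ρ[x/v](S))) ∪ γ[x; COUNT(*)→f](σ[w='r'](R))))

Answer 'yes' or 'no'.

E1 stepwise |·|:
  R → 3
  σ[w='r'](R) → 1
  γ[x; COUNT(*)→f](σ[w='r'](R)) → 1
  S → 6
  ρ[x/v](S) → 6
  ρ[f/h](ρ[x/v](S)) → 6
  π[x,f](ρ[f/h](ρ[x/v](S))) → 6
  (γ[x; COUNT(*)→f](σ[w='r'](R)) ∪ π[x,f](ρ[f/h](ρ[x/v](S)))) → 7
  σ[f>=5]((γ[x; COUNT(*)→f](σ[w='r'](R)) ∪ π[x,f](ρ[f/h](ρ[x/v](S))))) → 2
E2 stepwise |·|:
  S → 6
  ρ[x/v](S) → 6
  ρ[f/h](ρ[x/v](S)) → 6
  π[x,f](ρ[f/h](ρ[x/v](S))) → 6
  R → 3
  σ[w='r'](R) → 1
  γ[x; COUNT(*)→f](σ[w='r'](R)) → 1
  (π[x,f](ρ[f/h](ρ[x/v](S))) ∪ γ[x; COUNT(*)→f](σ[w='r'](R))) → 7
  σ[f>=5]((π[x,f](ρ[f/h](ρ[x/v](S))) ∪ γ[x; COUNT(*)→f](σ[w='r'](R)))) → 2

E1 and E2 produce the same multiset:
x | f
p | 6
s | 7

yes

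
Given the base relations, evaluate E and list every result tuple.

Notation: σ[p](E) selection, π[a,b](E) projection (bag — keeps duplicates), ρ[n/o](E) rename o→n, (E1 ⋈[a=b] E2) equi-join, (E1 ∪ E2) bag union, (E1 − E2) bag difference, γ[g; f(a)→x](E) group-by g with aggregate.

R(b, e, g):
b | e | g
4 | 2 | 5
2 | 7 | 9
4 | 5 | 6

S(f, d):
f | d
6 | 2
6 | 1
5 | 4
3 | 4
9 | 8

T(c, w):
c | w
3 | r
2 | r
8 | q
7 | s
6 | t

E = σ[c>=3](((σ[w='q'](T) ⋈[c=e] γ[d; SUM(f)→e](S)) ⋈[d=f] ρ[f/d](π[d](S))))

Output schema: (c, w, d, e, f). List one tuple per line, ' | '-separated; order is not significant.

Stepwise |·|:
  T → 5
  σ[w='q'](T) → 1
  S → 5
  γ[d; SUM(f)→e](S) → 4
  (σ[w='q'](T) ⋈[c=e] γ[d; SUM(f)→e](S)) → 1
  S → 5
  π[d](S) → 5
  ρ[f/d](π[d](S)) → 5
  ((σ[w='q'](T) ⋈[c=e] γ[d; SUM(f)→e](S)) ⋈[d=f] ρ[f/d](π[d](S))) → 2
  σ[c>=3](((σ[w='q'](T) ⋈[c=e] γ[d; SUM(f)→e](S)) ⋈[d=f] ρ[f/d](π[d](S)))) → 2

== RESULT ==
c | w | d | e | f
8 | q | 4 | 8 | 4
8 | q | 4 | 8 | 4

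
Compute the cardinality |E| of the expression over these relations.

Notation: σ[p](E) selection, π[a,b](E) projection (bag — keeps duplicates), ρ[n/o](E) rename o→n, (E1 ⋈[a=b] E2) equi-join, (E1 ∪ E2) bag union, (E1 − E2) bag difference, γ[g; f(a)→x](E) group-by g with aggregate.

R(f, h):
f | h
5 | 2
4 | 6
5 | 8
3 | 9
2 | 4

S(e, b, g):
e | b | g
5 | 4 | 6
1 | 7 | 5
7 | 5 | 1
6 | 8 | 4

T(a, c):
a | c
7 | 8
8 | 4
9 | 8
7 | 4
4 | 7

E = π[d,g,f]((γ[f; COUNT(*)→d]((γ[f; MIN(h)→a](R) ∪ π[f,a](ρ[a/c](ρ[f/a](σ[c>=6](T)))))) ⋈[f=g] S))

Row counts bottom-up:
  R → 5
  γ[f; MIN(h)→a](R) → 4
  T → 5
  σ[c>=6](T) → 3
  ρ[f/a](σ[c>=6](T)) → 3
  ρ[a/c](ρ[f/a](σ[c>=6](T))) → 3
  π[f,a](ρ[a/c](ρ[f/a](σ[c>=6](T)))) → 3
  (γ[f; MIN(h)→a](R) ∪ π[f,a](ρ[a/c](ρ[f/a](σ[c>=6](T))))) → 7
  γ[f; COUNT(*)→d]((γ[f; MIN(h)→a](R) ∪ π[f,a](ρ[a/c](ρ[f/a](σ[c>=6](T)))))) → 6
  S → 4
  (γ[f; COUNT(*)→d]((γ[f; MIN(h)→a](R) ∪ π[f,a](ρ[a/c](ρ[f/a](σ[c>=6](T)))))) ⋈[f=g] S) → 2
  π[d,g,f]((γ[f; COUNT(*)→d]((γ[f; MIN(h)→a](R) ∪ π[f,a](ρ[a/c](ρ[f/a](σ[c>=6](T)))))) ⋈[f=g] S)) → 2

|E| = 2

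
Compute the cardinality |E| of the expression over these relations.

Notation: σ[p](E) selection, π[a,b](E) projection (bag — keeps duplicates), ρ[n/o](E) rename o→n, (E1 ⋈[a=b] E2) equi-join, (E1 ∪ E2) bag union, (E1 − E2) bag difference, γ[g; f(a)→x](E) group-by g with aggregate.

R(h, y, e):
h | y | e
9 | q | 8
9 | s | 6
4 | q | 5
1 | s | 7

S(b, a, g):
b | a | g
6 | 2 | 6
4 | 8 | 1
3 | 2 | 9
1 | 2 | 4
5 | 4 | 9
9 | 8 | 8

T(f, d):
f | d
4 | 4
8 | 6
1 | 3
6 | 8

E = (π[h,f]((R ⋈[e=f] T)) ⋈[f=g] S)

Per-node cardinality:
  R → 4
  T → 4
  (R ⋈[e=f] T) → 2
  π[h,f]((R ⋈[e=f] T)) → 2
  S → 6
  (π[h,f]((R ⋈[e=f] T)) ⋈[f=g] S) → 2

|E| = 2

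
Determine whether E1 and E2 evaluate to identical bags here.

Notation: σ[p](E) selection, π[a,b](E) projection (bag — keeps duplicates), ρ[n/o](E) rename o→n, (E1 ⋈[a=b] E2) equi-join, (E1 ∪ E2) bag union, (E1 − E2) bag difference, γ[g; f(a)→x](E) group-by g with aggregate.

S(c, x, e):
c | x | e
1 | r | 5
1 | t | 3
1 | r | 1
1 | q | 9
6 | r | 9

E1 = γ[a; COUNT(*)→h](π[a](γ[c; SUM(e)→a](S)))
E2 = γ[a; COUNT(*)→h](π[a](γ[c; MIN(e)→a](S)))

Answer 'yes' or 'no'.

E1 row counts bottom-up:
  S → 5
  γ[c; SUM(e)→a](S) → 2
  π[a](γ[c; SUM(e)→a](S)) → 2
  γ[a; COUNT(*)→h](π[a](γ[c; SUM(e)→a](S))) → 2
E2 row counts bottom-up:
  S → 5
  γ[c; MIN(e)→a](S) → 2
  π[a](γ[c; MIN(e)→a](S)) → 2
  γ[a; COUNT(*)→h](π[a](γ[c; MIN(e)→a](S))) → 2

E1 result:
a | h
9 | 1
18 | 1
E2 result:
a | h
1 | 1
9 | 1
Witness: (1, 1) appears 0× in E1 but 1× in E2.

no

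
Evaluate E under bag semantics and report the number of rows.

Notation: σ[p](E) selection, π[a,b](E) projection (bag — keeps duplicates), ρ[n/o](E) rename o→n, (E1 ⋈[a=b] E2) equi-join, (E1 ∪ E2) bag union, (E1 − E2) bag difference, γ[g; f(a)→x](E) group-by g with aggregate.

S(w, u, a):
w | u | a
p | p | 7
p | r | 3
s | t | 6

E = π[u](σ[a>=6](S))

Stepwise |·|:
  S → 3
  σ[a>=6](S) → 2
  π[u](σ[a>=6](S)) → 2

|E| = 2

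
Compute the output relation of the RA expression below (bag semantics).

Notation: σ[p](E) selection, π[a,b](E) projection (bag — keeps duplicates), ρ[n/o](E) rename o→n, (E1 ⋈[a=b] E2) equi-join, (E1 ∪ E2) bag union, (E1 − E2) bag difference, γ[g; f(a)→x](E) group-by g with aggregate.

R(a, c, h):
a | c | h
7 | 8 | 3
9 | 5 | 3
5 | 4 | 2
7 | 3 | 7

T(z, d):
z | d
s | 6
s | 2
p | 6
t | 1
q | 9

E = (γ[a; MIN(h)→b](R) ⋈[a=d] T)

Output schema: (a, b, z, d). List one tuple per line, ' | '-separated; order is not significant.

Row counts bottom-up:
  R → 4
  γ[a; MIN(h)→b](R) → 3
  T → 5
  (γ[a; MIN(h)→b](R) ⋈[a=d] T) → 1

== RESULT ==
a | b | z | d
9 | 3 | q | 9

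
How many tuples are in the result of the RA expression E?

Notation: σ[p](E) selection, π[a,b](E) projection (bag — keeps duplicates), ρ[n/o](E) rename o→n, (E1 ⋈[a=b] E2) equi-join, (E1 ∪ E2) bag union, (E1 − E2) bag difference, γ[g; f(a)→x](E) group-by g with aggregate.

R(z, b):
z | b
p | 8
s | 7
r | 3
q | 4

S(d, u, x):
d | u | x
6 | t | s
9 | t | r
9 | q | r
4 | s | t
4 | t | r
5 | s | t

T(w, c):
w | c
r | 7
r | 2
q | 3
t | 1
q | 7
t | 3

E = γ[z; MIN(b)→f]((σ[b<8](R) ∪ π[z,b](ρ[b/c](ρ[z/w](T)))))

Stepwise |·|:
  R → 4
  σ[b<8](R) → 3
  T → 6
  ρ[z/w](T) → 6
  ρ[b/c](ρ[z/w](T)) → 6
  π[z,b](ρ[b/c](ρ[z/w](T))) → 6
  (σ[b<8](R) ∪ π[z,b](ρ[b/c](ρ[z/w](T)))) → 9
  γ[z; MIN(b)→f]((σ[b<8](R) ∪ π[z,b](ρ[b/c](ρ[z/w](T))))) → 4

|E| = 4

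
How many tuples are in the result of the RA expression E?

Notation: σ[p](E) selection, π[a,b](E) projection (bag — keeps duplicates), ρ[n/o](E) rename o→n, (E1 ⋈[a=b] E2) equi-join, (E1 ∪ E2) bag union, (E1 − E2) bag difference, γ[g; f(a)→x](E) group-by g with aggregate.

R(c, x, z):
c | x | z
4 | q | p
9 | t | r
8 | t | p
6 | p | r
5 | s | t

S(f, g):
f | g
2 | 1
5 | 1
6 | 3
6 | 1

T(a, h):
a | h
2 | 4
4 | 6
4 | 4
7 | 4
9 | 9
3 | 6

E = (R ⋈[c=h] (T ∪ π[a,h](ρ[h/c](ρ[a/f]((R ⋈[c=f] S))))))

Subexpression sizes:
  R → 5
  T → 6
  R → 5
  S → 4
  (R ⋈[c=f] S) → 3
  ρ[a/f]((R ⋈[c=f] S)) → 3
  ρ[h/c](ρ[a/f]((R ⋈[c=f] S))) → 3
  π[a,h](ρ[h/c](ρ[a/f]((R ⋈[c=f] S)))) → 3
  (T ∪ π[a,h](ρ[h/c](ρ[a/f]((R ⋈[c=f] S))))) → 9
  (R ⋈[c=h] (T ∪ π[a,h](ρ[h/c](ρ[a/f]((R ⋈[c=f] S)))))) → 9

|E| = 9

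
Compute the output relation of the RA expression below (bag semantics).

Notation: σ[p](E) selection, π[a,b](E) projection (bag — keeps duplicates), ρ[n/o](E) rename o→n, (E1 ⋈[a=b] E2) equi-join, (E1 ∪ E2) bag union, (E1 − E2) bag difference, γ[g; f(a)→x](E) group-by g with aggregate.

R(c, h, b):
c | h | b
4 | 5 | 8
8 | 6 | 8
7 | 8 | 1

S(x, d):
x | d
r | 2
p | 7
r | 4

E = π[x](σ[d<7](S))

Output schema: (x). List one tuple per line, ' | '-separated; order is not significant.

Row counts bottom-up:
  S → 3
  σ[d<7](S) → 2
  π[x](σ[d<7](S)) → 2

== RESULT ==
x
r
r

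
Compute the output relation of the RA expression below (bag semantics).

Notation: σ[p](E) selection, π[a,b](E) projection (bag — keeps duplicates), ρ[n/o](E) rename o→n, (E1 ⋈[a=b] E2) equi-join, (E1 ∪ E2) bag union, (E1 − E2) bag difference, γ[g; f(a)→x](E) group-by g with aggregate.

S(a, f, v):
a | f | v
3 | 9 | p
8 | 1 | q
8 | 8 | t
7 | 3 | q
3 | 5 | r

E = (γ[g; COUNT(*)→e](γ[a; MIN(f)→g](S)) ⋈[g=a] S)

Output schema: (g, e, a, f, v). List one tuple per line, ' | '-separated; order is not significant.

Subexpression sizes:
  S → 5
  γ[a; MIN(f)→g](S) → 3
  γ[g; COUNT(*)→e](γ[a; MIN(f)→g](S)) → 3
  S → 5
  (γ[g; COUNT(*)→e](γ[a; MIN(f)→g](S)) ⋈[g=a] S) → 2

== RESULT ==
g | e | a | f | v
3 | 1 | 3 | 5 | r
3 | 1 | 3 | 9 | p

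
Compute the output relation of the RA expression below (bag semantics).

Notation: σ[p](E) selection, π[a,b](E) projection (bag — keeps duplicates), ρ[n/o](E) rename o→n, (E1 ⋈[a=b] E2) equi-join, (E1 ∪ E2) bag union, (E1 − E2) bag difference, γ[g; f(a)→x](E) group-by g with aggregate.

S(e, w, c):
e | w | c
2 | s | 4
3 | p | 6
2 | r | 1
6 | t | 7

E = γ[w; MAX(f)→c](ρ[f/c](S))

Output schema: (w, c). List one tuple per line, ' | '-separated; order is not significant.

Row counts bottom-up:
  S → 4
  ρ[f/c](S) → 4
  γ[w; MAX(f)→c](ρ[f/c](S)) → 4

== RESULT ==
w | c
p | 6
r | 1
s | 4
t | 7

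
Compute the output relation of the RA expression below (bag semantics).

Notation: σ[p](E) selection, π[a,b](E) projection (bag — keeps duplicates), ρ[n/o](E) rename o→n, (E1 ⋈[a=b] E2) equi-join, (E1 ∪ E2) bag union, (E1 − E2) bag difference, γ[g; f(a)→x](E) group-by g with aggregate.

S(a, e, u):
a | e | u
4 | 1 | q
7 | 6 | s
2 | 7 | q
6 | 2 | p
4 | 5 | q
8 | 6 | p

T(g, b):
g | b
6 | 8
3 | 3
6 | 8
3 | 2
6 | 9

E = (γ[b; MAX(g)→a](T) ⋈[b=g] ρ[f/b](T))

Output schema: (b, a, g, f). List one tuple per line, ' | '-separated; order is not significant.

Subexpression sizes:
  T → 5
  γ[b; MAX(g)→a](T) → 4
  T → 5
  ρ[f/b](T) → 5
  (γ[b; MAX(g)→a](T) ⋈[b=g] ρ[f/b](T)) → 2

== RESULT ==
b | a | g | f
3 | 3 | 3 | 2
3 | 3 | 3 | 3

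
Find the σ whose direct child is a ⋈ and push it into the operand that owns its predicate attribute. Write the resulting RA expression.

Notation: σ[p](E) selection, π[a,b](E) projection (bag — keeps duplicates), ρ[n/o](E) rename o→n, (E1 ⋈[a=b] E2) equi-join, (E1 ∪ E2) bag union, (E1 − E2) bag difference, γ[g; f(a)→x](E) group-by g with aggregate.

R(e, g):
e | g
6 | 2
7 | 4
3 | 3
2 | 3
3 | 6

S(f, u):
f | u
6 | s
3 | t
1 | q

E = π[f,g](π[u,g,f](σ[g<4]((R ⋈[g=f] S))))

σ filters on g, owned by the left side.
E' = π[f,g](π[u,g,f]((σ[g<4](R) ⋈[g=f] S)))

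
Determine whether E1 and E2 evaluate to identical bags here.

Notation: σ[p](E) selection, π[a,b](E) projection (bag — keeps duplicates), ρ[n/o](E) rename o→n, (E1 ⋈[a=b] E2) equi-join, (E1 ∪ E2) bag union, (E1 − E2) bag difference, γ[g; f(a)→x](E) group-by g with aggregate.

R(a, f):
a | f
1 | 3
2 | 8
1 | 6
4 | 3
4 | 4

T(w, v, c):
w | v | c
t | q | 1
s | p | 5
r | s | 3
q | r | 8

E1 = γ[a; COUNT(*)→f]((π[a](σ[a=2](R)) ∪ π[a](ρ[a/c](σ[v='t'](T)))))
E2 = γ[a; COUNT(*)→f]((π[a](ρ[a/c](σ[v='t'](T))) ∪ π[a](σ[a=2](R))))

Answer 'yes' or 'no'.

E1 subexpression sizes:
  R → 5
  σ[a=2](R) → 1
  π[a](σ[a=2](R)) → 1
  T → 4
  σ[v='t'](T) → 0
  ρ[a/c](σ[v='t'](T)) → 0
  π[a](ρ[a/c](σ[v='t'](T))) → 0
  (π[a](σ[a=2](R)) ∪ π[a](ρ[a/c](σ[v='t'](T)))) → 1
  γ[a; COUNT(*)→f]((π[a](σ[a=2](R)) ∪ π[a](ρ[a/c](σ[v='t'](T))))) → 1
E2 subexpression sizes:
  T → 4
  σ[v='t'](T) → 0
  ρ[a/c](σ[v='t'](T)) → 0
  π[a](ρ[a/c](σ[v='t'](T))) → 0
  R → 5
  σ[a=2](R) → 1
  π[a](σ[a=2](R)) → 1
  (π[a](ρ[a/c](σ[v='t'](T))) ∪ π[a](σ[a=2](R))) → 1
  γ[a; COUNT(*)→f]((π[a](ρ[a/c](σ[v='t'](T))) ∪ π[a](σ[a=2](R)))) → 1

E1 and E2 produce the same multiset:
a | f
2 | 1

yes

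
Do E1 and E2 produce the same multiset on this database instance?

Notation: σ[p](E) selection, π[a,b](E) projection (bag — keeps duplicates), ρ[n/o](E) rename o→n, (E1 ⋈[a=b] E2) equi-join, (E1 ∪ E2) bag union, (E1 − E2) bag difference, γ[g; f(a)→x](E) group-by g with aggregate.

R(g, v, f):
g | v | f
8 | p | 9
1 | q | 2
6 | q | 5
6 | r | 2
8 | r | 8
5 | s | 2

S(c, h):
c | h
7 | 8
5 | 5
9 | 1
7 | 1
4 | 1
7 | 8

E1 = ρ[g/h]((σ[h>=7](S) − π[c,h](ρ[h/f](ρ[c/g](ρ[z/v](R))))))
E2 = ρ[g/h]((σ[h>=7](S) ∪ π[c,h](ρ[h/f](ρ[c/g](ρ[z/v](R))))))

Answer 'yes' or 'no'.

E1 row counts bottom-up:
  S → 6
  σ[h>=7](S) → 2
  R → 6
  ρ[z/v](R) → 6
  ρ[c/g](ρ[z/v](R)) → 6
  ρ[h/f](ρ[c/g](ρ[z/v](R))) → 6
  π[c,h](ρ[h/f](ρ[c/g](ρ[z/v](R)))) → 6
  (σ[h>=7](S) − π[c,h](ρ[h/f](ρ[c/g](ρ[z/v](R))))) → 2
  ρ[g/h]((σ[h>=7](S) − π[c,h](ρ[h/f](ρ[c/g](ρ[z/v](R)))))) → 2
E2 row counts bottom-up:
  S → 6
  σ[h>=7](S) → 2
  R → 6
  ρ[z/v](R) → 6
  ρ[c/g](ρ[z/v](R)) → 6
  ρ[h/f](ρ[c/g](ρ[z/v](R))) → 6
  π[c,h](ρ[h/f](ρ[c/g](ρ[z/v](R)))) → 6
  (σ[h>=7](S) ∪ π[c,h](ρ[h/f](ρ[c/g](ρ[z/v](R))))) → 8
  ρ[g/h]((σ[h>=7](S) ∪ π[c,h](ρ[h/f](ρ[c/g](ρ[z/v](R)))))) → 8

E1 result:
c | g
7 | 8
7 | 8
E2 result:
c | g
1 | 2
5 | 2
6 | 2
6 | 5
7 | 8
7 | 8
8 | 8
8 | 9
Witness: (8, 8) appears 0× in E1 but 1× in E2.

no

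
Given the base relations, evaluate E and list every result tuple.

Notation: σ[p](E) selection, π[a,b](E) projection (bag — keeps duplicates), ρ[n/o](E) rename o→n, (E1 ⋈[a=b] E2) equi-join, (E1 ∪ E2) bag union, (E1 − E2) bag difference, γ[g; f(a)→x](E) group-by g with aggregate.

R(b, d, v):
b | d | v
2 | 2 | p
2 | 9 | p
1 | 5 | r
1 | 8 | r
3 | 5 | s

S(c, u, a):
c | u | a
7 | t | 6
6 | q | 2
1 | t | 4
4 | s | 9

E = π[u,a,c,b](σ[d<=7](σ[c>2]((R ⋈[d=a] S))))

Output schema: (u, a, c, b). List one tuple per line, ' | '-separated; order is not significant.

Stepwise |·|:
  R → 5
  S → 4
  (R ⋈[d=a] S) → 2
  σ[c>2]((R ⋈[d=a] S)) → 2
  σ[d<=7](σ[c>2]((R ⋈[d=a] S))) → 1
  π[u,a,c,b](σ[d<=7](σ[c>2]((R ⋈[d=a] S)))) → 1

== RESULT ==
u | a | c | b
q | 2 | 6 | 2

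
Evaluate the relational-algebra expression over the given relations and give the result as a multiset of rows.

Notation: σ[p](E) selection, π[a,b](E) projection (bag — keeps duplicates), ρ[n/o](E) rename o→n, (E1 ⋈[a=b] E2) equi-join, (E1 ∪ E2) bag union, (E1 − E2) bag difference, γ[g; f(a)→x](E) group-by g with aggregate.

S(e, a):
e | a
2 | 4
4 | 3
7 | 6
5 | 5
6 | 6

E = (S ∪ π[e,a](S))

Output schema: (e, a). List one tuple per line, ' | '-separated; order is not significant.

Per-node cardinality:
  S → 5
  S → 5
  π[e,a](S) → 5
  (S ∪ π[e,a](S)) → 10

== RESULT ==
e | a
2 | 4
2 | 4
4 | 3
4 | 3
5 | 5
5 | 5
6 | 6
6 | 6
7 | 6
7 | 6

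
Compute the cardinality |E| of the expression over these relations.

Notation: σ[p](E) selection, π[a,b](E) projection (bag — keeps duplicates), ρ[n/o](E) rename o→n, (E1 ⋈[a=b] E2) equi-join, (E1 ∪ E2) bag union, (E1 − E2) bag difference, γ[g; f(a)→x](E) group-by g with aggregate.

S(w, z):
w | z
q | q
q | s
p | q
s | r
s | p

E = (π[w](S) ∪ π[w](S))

Stepwise |·|:
  S → 5
  π[w](S) → 5
  S → 5
  π[w](S) → 5
  (π[w](S) ∪ π[w](S)) → 10

|E| = 10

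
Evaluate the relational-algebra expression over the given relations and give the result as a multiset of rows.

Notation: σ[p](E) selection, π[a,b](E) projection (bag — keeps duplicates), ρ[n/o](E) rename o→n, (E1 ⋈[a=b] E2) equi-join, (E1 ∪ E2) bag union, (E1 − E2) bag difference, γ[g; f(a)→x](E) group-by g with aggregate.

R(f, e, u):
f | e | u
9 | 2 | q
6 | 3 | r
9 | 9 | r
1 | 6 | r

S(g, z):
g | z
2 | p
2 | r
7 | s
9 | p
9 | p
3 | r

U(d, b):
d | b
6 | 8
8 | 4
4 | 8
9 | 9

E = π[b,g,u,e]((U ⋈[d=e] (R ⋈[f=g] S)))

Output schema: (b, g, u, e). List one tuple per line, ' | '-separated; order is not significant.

Subexpression sizes:
  U → 4
  R → 4
  S → 6
  (R ⋈[f=g] S) → 4
  (U ⋈[d=e] (R ⋈[f=g] S)) → 2
  π[b,g,u,e]((U ⋈[d=e] (R ⋈[f=g] S))) → 2

== RESULT ==
b | g | u | e
9 | 9 | r | 9
9 | 9 | r | 9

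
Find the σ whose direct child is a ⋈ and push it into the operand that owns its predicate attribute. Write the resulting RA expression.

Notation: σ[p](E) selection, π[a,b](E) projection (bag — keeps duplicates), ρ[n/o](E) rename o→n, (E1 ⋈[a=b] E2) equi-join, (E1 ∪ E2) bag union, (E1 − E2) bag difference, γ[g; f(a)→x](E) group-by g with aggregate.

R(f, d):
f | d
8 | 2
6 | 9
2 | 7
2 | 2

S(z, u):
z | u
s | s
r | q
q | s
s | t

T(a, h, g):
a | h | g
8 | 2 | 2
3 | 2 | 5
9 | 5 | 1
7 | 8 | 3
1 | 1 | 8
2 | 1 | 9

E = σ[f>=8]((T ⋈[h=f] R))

σ filters on f, owned by the right side.
E' = (T ⋈[h=f] σ[f>=8](R))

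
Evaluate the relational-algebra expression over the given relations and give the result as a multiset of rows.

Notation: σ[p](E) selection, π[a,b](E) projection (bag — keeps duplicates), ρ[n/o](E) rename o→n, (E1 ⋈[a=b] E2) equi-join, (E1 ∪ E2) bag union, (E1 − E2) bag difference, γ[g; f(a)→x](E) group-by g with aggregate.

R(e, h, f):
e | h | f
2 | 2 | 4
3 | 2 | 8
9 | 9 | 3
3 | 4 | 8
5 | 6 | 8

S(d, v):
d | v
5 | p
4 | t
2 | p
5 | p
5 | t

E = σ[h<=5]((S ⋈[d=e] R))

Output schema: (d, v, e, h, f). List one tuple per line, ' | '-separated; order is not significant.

Per-node cardinality:
  S → 5
  R → 5
  (S ⋈[d=e] R) → 4
  σ[h<=5]((S ⋈[d=e] R)) → 1

== RESULT ==
d | v | e | h | f
2 | p | 2 | 2 | 4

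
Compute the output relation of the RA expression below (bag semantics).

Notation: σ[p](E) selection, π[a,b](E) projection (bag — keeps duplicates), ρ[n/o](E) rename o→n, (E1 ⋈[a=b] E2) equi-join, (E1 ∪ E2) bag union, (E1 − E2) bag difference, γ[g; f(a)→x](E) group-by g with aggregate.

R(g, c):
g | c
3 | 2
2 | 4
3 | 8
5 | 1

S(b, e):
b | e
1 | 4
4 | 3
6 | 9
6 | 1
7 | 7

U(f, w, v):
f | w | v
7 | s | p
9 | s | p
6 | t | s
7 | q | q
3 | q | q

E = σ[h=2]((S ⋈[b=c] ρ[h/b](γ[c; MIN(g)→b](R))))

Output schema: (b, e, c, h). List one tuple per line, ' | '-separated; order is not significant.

Per-node cardinality:
  S → 5
  R → 4
  γ[c; MIN(g)→b](R) → 4
  ρ[h/b](γ[c; MIN(g)→b](R)) → 4
  (S ⋈[b=c] ρ[h/b](γ[c; MIN(g)→b](R))) → 2
  σ[h=2]((S ⋈[b=c] ρ[h/b](γ[c; MIN(g)→b](R)))) → 1

== RESULT ==
b | e | c | h
4 | 3 | 4 | 2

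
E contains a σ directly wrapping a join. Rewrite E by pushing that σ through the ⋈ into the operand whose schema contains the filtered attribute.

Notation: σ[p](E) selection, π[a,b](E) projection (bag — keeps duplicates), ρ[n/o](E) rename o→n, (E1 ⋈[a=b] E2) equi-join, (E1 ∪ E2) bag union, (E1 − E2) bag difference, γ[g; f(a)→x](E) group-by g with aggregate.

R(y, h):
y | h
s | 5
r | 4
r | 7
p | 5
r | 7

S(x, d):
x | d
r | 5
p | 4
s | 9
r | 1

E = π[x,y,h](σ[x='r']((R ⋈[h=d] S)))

σ filters on x, owned by the right side.
E' = π[x,y,h]((R ⋈[h=d] σ[x='r'](S)))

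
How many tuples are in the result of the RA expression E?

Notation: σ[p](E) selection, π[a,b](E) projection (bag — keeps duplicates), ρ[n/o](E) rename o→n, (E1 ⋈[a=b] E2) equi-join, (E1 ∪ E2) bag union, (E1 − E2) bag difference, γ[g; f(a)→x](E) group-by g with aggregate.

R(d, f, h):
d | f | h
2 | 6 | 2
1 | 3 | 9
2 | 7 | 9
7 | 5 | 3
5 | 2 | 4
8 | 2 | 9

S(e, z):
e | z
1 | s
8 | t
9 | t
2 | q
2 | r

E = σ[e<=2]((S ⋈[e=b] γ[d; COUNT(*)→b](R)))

Per-node cardinality:
  S → 5
  R → 6
  γ[d; COUNT(*)→b](R) → 5
  (S ⋈[e=b] γ[d; COUNT(*)→b](R)) → 6
  σ[e<=2]((S ⋈[e=b] γ[d; COUNT(*)→b](R))) → 6

|E| = 6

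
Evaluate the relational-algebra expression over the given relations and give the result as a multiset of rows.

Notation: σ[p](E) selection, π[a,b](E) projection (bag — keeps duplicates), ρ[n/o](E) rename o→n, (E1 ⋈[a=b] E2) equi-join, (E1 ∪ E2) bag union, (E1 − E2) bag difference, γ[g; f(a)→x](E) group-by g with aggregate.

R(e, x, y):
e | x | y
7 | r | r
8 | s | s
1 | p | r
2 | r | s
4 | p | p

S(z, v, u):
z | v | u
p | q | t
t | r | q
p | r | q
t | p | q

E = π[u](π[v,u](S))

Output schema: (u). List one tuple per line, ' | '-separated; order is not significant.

Subexpression sizes:
  S → 4
  π[v,u](S) → 4
  π[u](π[v,u](S)) → 4

== RESULT ==
u
q
q
q
t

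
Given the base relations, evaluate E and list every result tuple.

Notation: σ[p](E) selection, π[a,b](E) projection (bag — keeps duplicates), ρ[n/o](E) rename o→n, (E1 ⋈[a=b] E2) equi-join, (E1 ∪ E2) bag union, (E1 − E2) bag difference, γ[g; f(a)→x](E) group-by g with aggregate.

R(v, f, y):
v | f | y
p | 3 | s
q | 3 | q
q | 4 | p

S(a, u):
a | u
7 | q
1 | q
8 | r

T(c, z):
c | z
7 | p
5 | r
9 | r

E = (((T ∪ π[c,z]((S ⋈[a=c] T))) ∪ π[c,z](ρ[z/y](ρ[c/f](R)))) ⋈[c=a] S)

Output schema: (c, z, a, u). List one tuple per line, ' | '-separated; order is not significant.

Row counts bottom-up:
  T → 3
  S → 3
  T → 3
  (S ⋈[a=c] T) → 1
  π[c,z]((S ⋈[a=c] T)) → 1
  (T ∪ π[c,z]((S ⋈[a=c] T))) → 4
  R → 3
  ρ[c/f](R) → 3
  ρ[z/y](ρ[c/f](R)) → 3
  π[c,z](ρ[z/y](ρ[c/f](R))) → 3
  ((T ∪ π[c,z]((S ⋈[a=c] T))) ∪ π[c,z](ρ[z/y](ρ[c/f](R)))) → 7
  S → 3
  (((T ∪ π[c,z]((S ⋈[a=c] T))) ∪ π[c,z](ρ[z/y](ρ[c/f](R)))) ⋈[c=a] S) → 2

== RESULT ==
c | z | a | u
7 | p | 7 | q
7 | p | 7 | q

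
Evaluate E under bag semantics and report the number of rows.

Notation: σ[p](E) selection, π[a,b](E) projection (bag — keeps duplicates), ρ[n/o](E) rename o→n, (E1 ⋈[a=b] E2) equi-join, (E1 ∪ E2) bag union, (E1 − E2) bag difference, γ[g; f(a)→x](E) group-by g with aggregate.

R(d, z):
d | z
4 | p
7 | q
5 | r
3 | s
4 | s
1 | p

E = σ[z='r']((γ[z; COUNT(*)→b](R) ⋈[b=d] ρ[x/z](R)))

Row counts bottom-up:
  R → 6
  γ[z; COUNT(*)→b](R) → 4
  R → 6
  ρ[x/z](R) → 6
  (γ[z; COUNT(*)→b](R) ⋈[b=d] ρ[x/z](R)) → 2
  σ[z='r']((γ[z; COUNT(*)→b](R) ⋈[b=d] ρ[x/z](R))) → 1

|E| = 1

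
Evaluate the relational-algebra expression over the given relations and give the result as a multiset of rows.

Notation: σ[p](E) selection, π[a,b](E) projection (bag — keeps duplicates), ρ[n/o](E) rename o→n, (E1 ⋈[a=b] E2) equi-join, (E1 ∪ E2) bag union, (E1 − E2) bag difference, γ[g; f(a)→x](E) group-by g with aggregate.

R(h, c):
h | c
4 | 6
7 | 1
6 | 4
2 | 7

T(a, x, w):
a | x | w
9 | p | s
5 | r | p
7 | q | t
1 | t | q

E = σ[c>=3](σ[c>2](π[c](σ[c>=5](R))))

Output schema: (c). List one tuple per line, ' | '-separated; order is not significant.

Subexpression sizes:
  R → 4
  σ[c>=5](R) → 2
  π[c](σ[c>=5](R)) → 2
  σ[c>2](π[c](σ[c>=5](R))) → 2
  σ[c>=3](σ[c>2](π[c](σ[c>=5](R)))) → 2

== RESULT ==
c
6
7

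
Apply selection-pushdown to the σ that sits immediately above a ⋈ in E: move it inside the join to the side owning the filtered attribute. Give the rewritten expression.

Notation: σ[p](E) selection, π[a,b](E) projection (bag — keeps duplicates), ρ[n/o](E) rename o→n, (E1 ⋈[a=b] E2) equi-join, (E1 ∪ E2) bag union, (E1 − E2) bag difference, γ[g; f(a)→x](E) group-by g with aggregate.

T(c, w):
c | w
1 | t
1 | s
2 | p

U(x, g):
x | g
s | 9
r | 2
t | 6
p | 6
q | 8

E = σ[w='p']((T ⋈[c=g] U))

σ filters on w, owned by the left side.
E' = (σ[w='p'](T) ⋈[c=g] U)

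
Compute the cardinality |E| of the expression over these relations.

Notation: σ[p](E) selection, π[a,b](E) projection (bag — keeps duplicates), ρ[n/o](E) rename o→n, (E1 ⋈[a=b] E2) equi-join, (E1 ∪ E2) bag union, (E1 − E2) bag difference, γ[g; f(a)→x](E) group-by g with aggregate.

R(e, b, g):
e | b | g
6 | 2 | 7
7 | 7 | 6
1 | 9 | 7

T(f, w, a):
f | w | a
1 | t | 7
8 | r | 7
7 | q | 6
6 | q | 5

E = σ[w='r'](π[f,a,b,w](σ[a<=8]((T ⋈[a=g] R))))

Stepwise |·|:
  T → 4
  R → 3
  (T ⋈[a=g] R) → 5
  σ[a<=8]((T ⋈[a=g] R)) → 5
  π[f,a,b,w](σ[a<=8]((T ⋈[a=g] R))) → 5
  σ[w='r'](π[f,a,b,w](σ[a<=8]((T ⋈[a=g] R)))) → 2

|E| = 2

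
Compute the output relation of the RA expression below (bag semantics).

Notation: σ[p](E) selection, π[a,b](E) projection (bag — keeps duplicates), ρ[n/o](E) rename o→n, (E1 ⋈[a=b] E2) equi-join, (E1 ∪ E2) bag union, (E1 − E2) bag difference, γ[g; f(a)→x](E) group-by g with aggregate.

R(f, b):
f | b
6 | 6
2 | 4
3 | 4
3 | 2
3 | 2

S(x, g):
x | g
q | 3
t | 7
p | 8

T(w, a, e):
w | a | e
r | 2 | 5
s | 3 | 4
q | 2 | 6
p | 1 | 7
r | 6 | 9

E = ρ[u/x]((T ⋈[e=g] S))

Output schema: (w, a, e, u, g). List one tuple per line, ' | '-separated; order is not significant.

Row counts bottom-up:
  T → 5
  S → 3
  (T ⋈[e=g] S) → 1
  ρ[u/x]((T ⋈[e=g] S)) → 1

== RESULT ==
w | a | e | u | g
p | 1 | 7 | t | 7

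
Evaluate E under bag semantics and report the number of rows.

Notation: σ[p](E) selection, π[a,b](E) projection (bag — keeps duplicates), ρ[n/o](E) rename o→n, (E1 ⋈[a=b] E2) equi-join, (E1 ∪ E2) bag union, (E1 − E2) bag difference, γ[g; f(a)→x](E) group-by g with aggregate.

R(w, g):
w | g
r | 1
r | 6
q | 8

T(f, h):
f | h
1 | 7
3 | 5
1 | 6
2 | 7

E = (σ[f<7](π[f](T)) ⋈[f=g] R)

Subexpression sizes:
  T → 4
  π[f](T) → 4
  σ[f<7](π[f](T)) → 4
  R → 3
  (σ[f<7](π[f](T)) ⋈[f=g] R) → 2

|E| = 2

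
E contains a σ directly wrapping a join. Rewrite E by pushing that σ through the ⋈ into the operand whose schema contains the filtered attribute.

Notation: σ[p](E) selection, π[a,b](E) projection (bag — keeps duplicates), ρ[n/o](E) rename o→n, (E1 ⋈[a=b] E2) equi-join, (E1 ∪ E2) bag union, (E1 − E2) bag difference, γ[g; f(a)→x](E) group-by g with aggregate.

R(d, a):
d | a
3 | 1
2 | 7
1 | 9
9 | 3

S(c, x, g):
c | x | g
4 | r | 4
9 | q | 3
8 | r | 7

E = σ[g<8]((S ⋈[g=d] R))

σ filters on g, owned by the left side.
E' = (σ[g<8](S) ⋈[g=d] R)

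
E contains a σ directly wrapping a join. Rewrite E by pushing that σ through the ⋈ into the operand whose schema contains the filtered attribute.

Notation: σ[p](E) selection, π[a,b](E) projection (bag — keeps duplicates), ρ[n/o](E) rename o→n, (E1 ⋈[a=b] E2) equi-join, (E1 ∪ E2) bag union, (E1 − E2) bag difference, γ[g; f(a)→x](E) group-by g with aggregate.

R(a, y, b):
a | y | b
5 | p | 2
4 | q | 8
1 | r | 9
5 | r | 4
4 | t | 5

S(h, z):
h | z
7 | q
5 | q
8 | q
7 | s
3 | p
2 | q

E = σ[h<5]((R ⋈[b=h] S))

σ filters on h, owned by the right side.
E' = (R ⋈[b=h] σ[h<5](S))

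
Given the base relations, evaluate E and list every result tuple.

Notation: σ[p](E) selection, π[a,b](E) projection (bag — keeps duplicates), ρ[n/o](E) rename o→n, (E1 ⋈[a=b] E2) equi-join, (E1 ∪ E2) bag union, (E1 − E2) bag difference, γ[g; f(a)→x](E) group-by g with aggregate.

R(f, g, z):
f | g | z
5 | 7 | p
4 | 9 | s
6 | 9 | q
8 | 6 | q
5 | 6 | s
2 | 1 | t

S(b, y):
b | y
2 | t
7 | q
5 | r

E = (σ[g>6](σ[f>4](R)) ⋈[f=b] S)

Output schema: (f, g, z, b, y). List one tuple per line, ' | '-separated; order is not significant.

Stepwise |·|:
  R → 6
  σ[f>4](R) → 4
  σ[g>6](σ[f>4](R)) → 2
  S → 3
  (σ[g>6](σ[f>4](R)) ⋈[f=b] S) → 1

== RESULT ==
f | g | z | b | y
5 | 7 | p | 5 | r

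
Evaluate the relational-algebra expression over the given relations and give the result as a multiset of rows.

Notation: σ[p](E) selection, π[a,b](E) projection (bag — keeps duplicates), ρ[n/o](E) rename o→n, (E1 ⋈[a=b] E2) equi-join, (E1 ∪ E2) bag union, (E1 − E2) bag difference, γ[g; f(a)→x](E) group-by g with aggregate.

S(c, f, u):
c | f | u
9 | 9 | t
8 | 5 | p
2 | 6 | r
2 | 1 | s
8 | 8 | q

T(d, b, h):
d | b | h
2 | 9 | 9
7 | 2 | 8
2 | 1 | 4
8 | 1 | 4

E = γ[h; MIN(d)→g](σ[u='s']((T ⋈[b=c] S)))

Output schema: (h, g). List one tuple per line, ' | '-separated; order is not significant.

Per-node cardinality:
  T → 4
  S → 5
  (T ⋈[b=c] S) → 3
  σ[u='s']((T ⋈[b=c] S)) → 1
  γ[h; MIN(d)→g](σ[u='s']((T ⋈[b=c] S))) → 1

== RESULT ==
h | g
8 | 7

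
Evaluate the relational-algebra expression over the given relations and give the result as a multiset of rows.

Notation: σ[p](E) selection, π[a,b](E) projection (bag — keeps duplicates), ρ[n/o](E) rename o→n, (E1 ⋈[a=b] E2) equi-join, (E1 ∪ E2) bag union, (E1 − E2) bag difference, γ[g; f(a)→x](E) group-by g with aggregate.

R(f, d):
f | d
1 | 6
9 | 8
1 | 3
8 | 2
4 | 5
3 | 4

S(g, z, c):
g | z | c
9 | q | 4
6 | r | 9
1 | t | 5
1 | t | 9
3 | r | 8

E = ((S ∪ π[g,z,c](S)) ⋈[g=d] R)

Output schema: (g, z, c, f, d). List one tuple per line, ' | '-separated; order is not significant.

Stepwise |·|:
  S → 5
  S → 5
  π[g,z,c](S) → 5
  (S ∪ π[g,z,c](S)) → 10
  R → 6
  ((S ∪ π[g,z,c](S)) ⋈[g=d] R) → 4

== RESULT ==
g | z | c | f | d
3 | r | 8 | 1 | 3
3 | r | 8 | 1 | 3
6 | r | 9 | 1 | 6
6 | r | 9 | 1 | 6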